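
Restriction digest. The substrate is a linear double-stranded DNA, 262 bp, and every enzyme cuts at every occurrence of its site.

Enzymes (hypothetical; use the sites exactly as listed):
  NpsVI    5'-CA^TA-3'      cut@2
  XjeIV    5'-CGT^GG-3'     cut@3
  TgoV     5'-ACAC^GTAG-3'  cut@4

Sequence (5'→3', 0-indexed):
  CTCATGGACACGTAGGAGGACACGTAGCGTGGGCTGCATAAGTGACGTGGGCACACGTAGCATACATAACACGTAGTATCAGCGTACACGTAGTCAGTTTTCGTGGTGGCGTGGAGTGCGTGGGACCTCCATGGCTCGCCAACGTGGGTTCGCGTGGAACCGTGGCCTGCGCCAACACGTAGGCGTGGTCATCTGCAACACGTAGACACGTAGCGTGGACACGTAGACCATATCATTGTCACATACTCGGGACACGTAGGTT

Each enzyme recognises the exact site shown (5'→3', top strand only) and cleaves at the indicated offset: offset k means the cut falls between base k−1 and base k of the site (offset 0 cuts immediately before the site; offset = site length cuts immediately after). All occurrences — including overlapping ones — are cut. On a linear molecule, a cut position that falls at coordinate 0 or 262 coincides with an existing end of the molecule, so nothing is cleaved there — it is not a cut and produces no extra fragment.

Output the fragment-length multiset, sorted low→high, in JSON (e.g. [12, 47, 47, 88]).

Site scan:
  NpsVI CATA/2: at [36, 60, 64, 228, 241] ⇒ [38, 62, 66, 230, 243]
  XjeIV CGTGG/3: at [27, 45, 101, 109, 118, 142, 152, 160, 183, 213] ⇒ [30, 48, 104, 112, 121, 145, 155, 163, 186, 216]
  TgoV ACACGTAG/4: at [7, 19, 52, 68, 85, 174, 197, 205, 218, 251] ⇒ [11, 23, 56, 72, 89, 178, 201, 209, 222, 255]

Pooled cuts: [11, 23, 30, 38, 48, 56, 62, 66, 72, 89, 104, 112, 121, 145, 155, 163, 178, 186, 201, 209, 216, 222, 230, 243, 255]

Fragments:
  [0,11): 11 bp
  [11,23): 12 bp
  [23,30): 7 bp
  [30,38): 8 bp
  [38,48): 10 bp
  [48,56): 8 bp
  [56,62): 6 bp
  [62,66): 4 bp
  [66,72): 6 bp
  [72,89): 17 bp
  [89,104): 15 bp
  [104,112): 8 bp
  [112,121): 9 bp
  [121,145): 24 bp
  [145,155): 10 bp
  [155,163): 8 bp
  [163,178): 15 bp
  [178,186): 8 bp
  [186,201): 15 bp
  [201,209): 8 bp
  [209,216): 7 bp
  [216,222): 6 bp
  [222,230): 8 bp
  [230,243): 13 bp
  [243,255): 12 bp
  [255,262): 7 bp

[4,6,6,6,7,7,7,8,8,8,8,8,8,8,9,10,10,11,12,12,13,15,15,15,17,24]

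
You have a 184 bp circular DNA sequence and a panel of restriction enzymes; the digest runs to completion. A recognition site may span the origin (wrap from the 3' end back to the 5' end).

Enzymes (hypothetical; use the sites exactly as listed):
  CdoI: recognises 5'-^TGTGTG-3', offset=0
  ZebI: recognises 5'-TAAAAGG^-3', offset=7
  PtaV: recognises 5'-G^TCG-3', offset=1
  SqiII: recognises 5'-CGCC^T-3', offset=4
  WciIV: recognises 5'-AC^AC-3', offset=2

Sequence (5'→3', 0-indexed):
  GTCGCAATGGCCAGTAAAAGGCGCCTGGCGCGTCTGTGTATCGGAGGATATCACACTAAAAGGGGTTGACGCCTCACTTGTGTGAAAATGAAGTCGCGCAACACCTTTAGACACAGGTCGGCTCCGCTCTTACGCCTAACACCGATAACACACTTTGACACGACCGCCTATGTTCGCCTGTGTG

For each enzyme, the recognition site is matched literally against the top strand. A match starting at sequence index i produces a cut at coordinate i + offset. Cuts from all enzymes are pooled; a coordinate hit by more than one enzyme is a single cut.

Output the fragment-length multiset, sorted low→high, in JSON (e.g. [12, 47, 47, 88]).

[2,4,4,5,5,7,8,9,9,9,9,10,10,10,15,19,20,29]

Per-enzyme occurrences:
  CdoI TGTGTG/0: at [78, 178] ⇒ [78, 178]
  ZebI TAAAAGG/7: at [14, 56] ⇒ [21, 63]
  PtaV GTCG/1: at [0, 92, 116] ⇒ [1, 93, 117]
  SqiII CGCCT/4: at [21, 69, 132, 164, 174] ⇒ [25, 73, 136, 168, 178]
  WciIV ACAC/2: at [52, 100, 110, 138, 147, 149, 157] ⇒ [54, 102, 112, 140, 149, 151, 159]

Pooled cuts: [1, 21, 25, 54, 63, 73, 78, 93, 102, 112, 117, 136, 140, 149, 151, 159, 168, 178]

Fragments:
  1→21: 20 bp
  21→25: 4 bp
  25→54: 29 bp
  54→63: 9 bp
  63→73: 10 bp
  73→78: 5 bp
  78→93: 15 bp
  93→102: 9 bp
  102→112: 10 bp
  112→117: 5 bp
  117→136: 19 bp
  136→140: 4 bp
  140→149: 9 bp
  149→151: 2 bp
  151→159: 8 bp
  159→168: 9 bp
  168→178: 10 bp
  178→1 (wrap): 184-178+1 = 7 bp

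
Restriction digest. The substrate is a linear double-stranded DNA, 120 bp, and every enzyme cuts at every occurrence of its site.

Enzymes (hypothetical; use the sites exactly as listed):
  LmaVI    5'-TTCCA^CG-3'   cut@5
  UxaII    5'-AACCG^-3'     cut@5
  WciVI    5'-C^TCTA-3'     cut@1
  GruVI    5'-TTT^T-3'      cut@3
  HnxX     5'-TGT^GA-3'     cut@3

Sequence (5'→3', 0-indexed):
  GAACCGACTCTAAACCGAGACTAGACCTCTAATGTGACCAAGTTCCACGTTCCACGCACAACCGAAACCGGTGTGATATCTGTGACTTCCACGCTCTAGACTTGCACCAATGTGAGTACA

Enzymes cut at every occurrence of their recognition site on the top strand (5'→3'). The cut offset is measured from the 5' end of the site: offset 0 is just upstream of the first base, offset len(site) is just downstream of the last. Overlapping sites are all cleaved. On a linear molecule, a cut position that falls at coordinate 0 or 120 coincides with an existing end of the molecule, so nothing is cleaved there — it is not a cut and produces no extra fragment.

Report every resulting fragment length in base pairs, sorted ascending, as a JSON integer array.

[2,3,4,6,6,7,7,8,8,9,9,10,10,12,19]

Per-enzyme occurrences:
  LmaVI (TTCCACG, off=5): starts [42, 49, 86] → cuts [47, 54, 91]
  UxaII (AACCG, off=5): starts [1, 12, 59, 65] → cuts [6, 17, 64, 70]
  WciVI (CTCTA, off=1): starts [7, 26, 93] → cuts [8, 27, 94]
  GruVI (TTTT, off=3): no sites
  HnxX (TGTGA, off=3): starts [32, 71, 80, 110] → cuts [35, 74, 83, 113]

All cut coordinates (distinct, sorted): [6, 8, 17, 27, 35, 47, 54, 64, 70, 74, 83, 91, 94, 113]

Fragments:
  [0,6): 6 bp
  [6,8): 2 bp
  [8,17): 9 bp
  [17,27): 10 bp
  [27,35): 8 bp
  [35,47): 12 bp
  [47,54): 7 bp
  [54,64): 10 bp
  [64,70): 6 bp
  [70,74): 4 bp
  [74,83): 9 bp
  [83,91): 8 bp
  [91,94): 3 bp
  [94,113): 19 bp
  [113,120): 7 bp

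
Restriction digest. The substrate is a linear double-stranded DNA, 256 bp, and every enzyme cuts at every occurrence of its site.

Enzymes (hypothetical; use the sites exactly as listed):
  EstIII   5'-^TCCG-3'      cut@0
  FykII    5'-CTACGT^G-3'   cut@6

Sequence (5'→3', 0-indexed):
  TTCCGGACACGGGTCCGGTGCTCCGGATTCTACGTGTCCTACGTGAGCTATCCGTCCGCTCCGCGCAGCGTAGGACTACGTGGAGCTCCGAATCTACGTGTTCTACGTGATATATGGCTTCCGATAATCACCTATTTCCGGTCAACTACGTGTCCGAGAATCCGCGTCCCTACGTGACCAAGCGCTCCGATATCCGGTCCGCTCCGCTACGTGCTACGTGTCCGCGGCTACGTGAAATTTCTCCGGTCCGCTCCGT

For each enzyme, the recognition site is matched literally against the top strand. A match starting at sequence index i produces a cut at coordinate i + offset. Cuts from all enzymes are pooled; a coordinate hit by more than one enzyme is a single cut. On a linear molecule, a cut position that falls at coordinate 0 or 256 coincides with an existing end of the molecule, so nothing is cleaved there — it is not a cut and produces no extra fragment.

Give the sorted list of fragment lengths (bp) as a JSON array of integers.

Per-enzyme occurrences:
  EstIII (TCCG, off=0): starts [1, 13, 21, 50, 54, 59, 86, 119, 136, 152, 160, 185, 192, 197, 202, 220, 241, 246, 251] → cuts [1, 13, 21, 50, 54, 59, 86, 119, 136, 152, 160, 185, 192, 197, 202, 220, 241, 246, 251]
  FykII (CTACGTG, off=6): starts [29, 38, 75, 93, 102, 145, 169, 206, 213, 227] → cuts [35, 44, 81, 99, 108, 151, 175, 212, 219, 233]

Pooled cuts: [1, 13, 21, 35, 44, 50, 54, 59, 81, 86, 99, 108, 119, 136, 151, 152, 160, 175, 185, 192, 197, 202, 212, 219, 220, 233, 241, 246, 251]

Fragment lengths:
  [0,1): 1 bp
  [1,13): 12 bp
  [13,21): 8 bp
  [21,35): 14 bp
  [35,44): 9 bp
  [44,50): 6 bp
  [50,54): 4 bp
  [54,59): 5 bp
  [59,81): 22 bp
  [81,86): 5 bp
  [86,99): 13 bp
  [99,108): 9 bp
  [108,119): 11 bp
  [119,136): 17 bp
  [136,151): 15 bp
  [151,152): 1 bp
  [152,160): 8 bp
  [160,175): 15 bp
  [175,185): 10 bp
  [185,192): 7 bp
  [192,197): 5 bp
  [197,202): 5 bp
  [202,212): 10 bp
  [212,219): 7 bp
  [219,220): 1 bp
  [220,233): 13 bp
  [233,241): 8 bp
  [241,246): 5 bp
  [246,251): 5 bp
  [251,256): 5 bp

[1,1,1,4,5,5,5,5,5,5,5,6,7,7,8,8,8,9,9,10,10,11,12,13,13,14,15,15,17,22]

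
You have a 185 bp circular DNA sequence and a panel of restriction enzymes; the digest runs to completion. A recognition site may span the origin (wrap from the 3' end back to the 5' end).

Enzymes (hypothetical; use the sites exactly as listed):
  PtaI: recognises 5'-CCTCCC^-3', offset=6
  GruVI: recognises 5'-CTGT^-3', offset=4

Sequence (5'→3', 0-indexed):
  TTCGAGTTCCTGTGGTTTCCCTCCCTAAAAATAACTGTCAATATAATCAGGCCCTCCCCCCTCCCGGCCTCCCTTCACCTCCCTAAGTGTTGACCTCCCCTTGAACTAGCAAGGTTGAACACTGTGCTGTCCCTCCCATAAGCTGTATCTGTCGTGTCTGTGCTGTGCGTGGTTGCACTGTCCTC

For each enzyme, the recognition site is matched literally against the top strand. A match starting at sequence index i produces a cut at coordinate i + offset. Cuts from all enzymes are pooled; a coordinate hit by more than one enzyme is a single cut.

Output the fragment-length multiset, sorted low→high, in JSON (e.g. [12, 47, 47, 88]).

Site scan:
  PtaI (CCTCCC, off=6): starts [19, 52, 59, 67, 77, 93, 131] → cuts [25, 58, 65, 73, 83, 99, 137]
  GruVI (CTGT, off=4): starts [9, 34, 121, 126, 142, 148, 157, 162, 177] → cuts [13, 38, 125, 130, 146, 152, 161, 166, 181]

All cut coordinates (distinct, sorted): [13, 25, 38, 58, 65, 73, 83, 99, 125, 130, 137, 146, 152, 161, 166, 181]

Fragments:
  13→25: 12 bp
  25→38: 13 bp
  38→58: 20 bp
  58→65: 7 bp
  65→73: 8 bp
  73→83: 10 bp
  83→99: 16 bp
  99→125: 26 bp
  125→130: 5 bp
  130→137: 7 bp
  137→146: 9 bp
  146→152: 6 bp
  152→161: 9 bp
  161→166: 5 bp
  166→181: 15 bp
  181→13 (wrap): 185-181+13 = 17 bp

[5,5,6,7,7,8,9,9,10,12,13,15,16,17,20,26]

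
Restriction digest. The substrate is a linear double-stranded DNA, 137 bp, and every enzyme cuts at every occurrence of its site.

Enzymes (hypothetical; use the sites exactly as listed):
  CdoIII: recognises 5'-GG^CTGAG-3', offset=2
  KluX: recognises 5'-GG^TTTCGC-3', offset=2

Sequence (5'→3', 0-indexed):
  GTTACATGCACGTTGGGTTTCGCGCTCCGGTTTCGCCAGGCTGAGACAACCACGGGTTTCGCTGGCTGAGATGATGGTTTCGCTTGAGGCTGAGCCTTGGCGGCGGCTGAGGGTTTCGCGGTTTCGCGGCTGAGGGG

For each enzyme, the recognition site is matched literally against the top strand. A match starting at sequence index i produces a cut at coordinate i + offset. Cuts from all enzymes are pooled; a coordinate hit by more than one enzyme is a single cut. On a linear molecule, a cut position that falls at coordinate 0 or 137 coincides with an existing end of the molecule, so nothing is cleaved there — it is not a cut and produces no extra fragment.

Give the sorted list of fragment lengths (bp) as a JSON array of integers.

Per-enzyme occurrences:
  CdoIII GGCTGAG/2: at [38, 63, 87, 104, 127] ⇒ [40, 65, 89, 106, 129]
  KluX GGTTTCGC/2: at [15, 28, 54, 75, 111, 119] ⇒ [17, 30, 56, 77, 113, 121]

Pooled cuts: [17, 30, 40, 56, 65, 77, 89, 106, 113, 121, 129]

Fragments:
  [0,17): 17 bp
  [17,30): 13 bp
  [30,40): 10 bp
  [40,56): 16 bp
  [56,65): 9 bp
  [65,77): 12 bp
  [77,89): 12 bp
  [89,106): 17 bp
  [106,113): 7 bp
  [113,121): 8 bp
  [121,129): 8 bp
  [129,137): 8 bp

[7,8,8,8,9,10,12,12,13,16,17,17]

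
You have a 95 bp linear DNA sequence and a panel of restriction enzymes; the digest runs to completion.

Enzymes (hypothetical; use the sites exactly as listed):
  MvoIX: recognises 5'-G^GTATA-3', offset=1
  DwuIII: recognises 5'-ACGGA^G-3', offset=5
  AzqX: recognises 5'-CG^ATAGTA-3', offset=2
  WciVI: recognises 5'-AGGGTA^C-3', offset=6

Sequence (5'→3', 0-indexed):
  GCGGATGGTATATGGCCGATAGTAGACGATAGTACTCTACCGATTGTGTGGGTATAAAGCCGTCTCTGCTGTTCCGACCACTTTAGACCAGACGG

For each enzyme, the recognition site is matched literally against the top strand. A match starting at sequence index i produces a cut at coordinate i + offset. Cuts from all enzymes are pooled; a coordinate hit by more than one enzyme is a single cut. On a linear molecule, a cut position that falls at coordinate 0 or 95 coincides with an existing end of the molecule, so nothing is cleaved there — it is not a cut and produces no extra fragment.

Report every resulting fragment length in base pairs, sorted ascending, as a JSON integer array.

[7,10,11,23,44]

Scan for sites:
  MvoIX GGTATA/1: at [6, 50] ⇒ [7, 51]
  DwuIII (ACGGAG, off=5): no sites
  AzqX CGATAGTA/2: at [16, 26] ⇒ [18, 28]
  WciVI (AGGGTAC, off=6): no sites

All cut coordinates (distinct, sorted): [7, 18, 28, 51]

Fragments:
  [0,7): 7 bp
  [7,18): 11 bp
  [18,28): 10 bp
  [28,51): 23 bp
  [51,95): 44 bp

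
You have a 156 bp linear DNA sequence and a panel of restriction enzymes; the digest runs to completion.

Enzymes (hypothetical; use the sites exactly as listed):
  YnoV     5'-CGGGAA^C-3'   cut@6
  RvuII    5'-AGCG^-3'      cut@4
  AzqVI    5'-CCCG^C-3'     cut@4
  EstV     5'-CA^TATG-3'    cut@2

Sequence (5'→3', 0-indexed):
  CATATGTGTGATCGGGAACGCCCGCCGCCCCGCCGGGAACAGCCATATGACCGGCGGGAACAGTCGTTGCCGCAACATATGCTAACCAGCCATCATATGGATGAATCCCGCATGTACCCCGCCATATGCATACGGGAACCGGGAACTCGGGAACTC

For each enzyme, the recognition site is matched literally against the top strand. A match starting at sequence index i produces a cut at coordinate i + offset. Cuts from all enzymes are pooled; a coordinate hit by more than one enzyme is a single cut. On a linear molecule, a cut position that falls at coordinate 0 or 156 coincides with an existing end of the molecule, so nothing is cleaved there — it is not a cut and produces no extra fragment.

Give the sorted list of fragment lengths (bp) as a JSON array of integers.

[2,3,3,6,6,7,7,8,8,11,14,15,15,16,17,18]

Site scan:
  YnoV (CGGGAAC, off=6): starts [12, 33, 54, 132, 139, 147] → cuts [18, 39, 60, 138, 145, 153]
  RvuII (AGCG, off=4): no sites
  AzqVI (CCCGC, off=4): starts [20, 28, 106, 117] → cuts [24, 32, 110, 121]
  EstV (CATATG, off=2): starts [0, 43, 75, 93, 122] → cuts [2, 45, 77, 95, 124]

All cut coordinates (distinct, sorted): [2, 18, 24, 32, 39, 45, 60, 77, 95, 110, 121, 124, 138, 145, 153]

Fragment lengths:
  [0,2): 2 bp
  [2,18): 16 bp
  [18,24): 6 bp
  [24,32): 8 bp
  [32,39): 7 bp
  [39,45): 6 bp
  [45,60): 15 bp
  [60,77): 17 bp
  [77,95): 18 bp
  [95,110): 15 bp
  [110,121): 11 bp
  [121,124): 3 bp
  [124,138): 14 bp
  [138,145): 7 bp
  [145,153): 8 bp
  [153,156): 3 bp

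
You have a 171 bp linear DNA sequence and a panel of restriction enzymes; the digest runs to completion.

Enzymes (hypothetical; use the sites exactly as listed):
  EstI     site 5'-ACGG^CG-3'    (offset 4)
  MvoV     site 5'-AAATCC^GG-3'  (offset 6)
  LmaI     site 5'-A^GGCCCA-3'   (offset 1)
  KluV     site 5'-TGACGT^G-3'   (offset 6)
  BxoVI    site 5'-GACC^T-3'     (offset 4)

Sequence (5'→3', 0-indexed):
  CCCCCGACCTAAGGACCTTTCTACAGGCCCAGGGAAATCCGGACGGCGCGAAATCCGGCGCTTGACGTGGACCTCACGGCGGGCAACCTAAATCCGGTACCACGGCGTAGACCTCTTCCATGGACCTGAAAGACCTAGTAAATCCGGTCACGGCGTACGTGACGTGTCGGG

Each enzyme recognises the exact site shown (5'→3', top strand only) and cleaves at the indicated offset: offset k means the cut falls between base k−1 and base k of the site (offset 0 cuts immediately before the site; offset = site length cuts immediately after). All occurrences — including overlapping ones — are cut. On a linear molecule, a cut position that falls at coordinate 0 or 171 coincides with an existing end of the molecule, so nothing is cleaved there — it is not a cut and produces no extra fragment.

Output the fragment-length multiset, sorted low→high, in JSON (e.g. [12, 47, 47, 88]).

Scan for sites:
  EstI ACGGCG/4: at [42, 75, 101, 149] ⇒ [46, 79, 105, 153]
  MvoV AAATCCGG/6: at [34, 50, 89, 139] ⇒ [40, 56, 95, 145]
  LmaI AGGCCCA/1: at [24] ⇒ [25]
  KluV TGACGTG/6: at [62, 159] ⇒ [68, 165]
  BxoVI GACCT/4: at [5, 13, 69, 109, 122, 131] ⇒ [9, 17, 73, 113, 126, 135]

All cut coordinates (distinct, sorted): [9, 17, 25, 40, 46, 56, 68, 73, 79, 95, 105, 113, 126, 135, 145, 153, 165]

Fragment lengths:
  [0,9): 9 bp
  [9,17): 8 bp
  [17,25): 8 bp
  [25,40): 15 bp
  [40,46): 6 bp
  [46,56): 10 bp
  [56,68): 12 bp
  [68,73): 5 bp
  [73,79): 6 bp
  [79,95): 16 bp
  [95,105): 10 bp
  [105,113): 8 bp
  [113,126): 13 bp
  [126,135): 9 bp
  [135,145): 10 bp
  [145,153): 8 bp
  [153,165): 12 bp
  [165,171): 6 bp

[5,6,6,6,8,8,8,8,9,9,10,10,10,12,12,13,15,16]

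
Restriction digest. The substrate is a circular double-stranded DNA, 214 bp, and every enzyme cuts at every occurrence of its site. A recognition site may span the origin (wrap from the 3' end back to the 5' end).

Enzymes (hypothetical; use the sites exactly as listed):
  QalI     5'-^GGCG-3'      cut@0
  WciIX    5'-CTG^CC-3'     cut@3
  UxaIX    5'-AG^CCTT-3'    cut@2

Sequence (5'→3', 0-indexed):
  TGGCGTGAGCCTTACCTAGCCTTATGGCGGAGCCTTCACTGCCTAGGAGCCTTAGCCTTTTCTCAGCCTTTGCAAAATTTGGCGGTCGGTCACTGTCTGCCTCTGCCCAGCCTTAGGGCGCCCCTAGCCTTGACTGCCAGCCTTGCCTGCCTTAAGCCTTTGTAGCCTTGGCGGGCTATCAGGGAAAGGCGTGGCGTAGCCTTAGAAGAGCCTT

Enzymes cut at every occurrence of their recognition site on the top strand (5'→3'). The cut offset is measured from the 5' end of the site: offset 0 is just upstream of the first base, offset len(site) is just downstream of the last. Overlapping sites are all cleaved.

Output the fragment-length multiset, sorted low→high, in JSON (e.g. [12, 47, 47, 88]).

[4,4,5,5,5,6,6,6,6,7,7,7,8,8,9,9,9,9,10,11,11,11,14,18,19]

Site scan:
  QalI GGCG/0: at [1, 25, 80, 116, 169, 187, 192] ⇒ [1, 25, 80, 116, 169, 187, 192]
  WciIX CTGCC/3: at [38, 96, 102, 133, 146] ⇒ [41, 99, 105, 136, 149]
  UxaIX AGCCTT/2: at [7, 17, 30, 47, 53, 64, 108, 125, 138, 154, 163, 197, 208] ⇒ [9, 19, 32, 49, 55, 66, 110, 127, 140, 156, 165, 199, 210]

Pooled cuts: [1, 9, 19, 25, 32, 41, 49, 55, 66, 80, 99, 105, 110, 116, 127, 136, 140, 149, 156, 165, 169, 187, 192, 199, 210]

Fragment lengths:
  1→9: 8 bp
  9→19: 10 bp
  19→25: 6 bp
  25→32: 7 bp
  32→41: 9 bp
  41→49: 8 bp
  49→55: 6 bp
  55→66: 11 bp
  66→80: 14 bp
  80→99: 19 bp
  99→105: 6 bp
  105→110: 5 bp
  110→116: 6 bp
  116→127: 11 bp
  127→136: 9 bp
  136→140: 4 bp
  140→149: 9 bp
  149→156: 7 bp
  156→165: 9 bp
  165→169: 4 bp
  169→187: 18 bp
  187→192: 5 bp
  192→199: 7 bp
  199→210: 11 bp
  210→1 (wrap): 214-210+1 = 5 bp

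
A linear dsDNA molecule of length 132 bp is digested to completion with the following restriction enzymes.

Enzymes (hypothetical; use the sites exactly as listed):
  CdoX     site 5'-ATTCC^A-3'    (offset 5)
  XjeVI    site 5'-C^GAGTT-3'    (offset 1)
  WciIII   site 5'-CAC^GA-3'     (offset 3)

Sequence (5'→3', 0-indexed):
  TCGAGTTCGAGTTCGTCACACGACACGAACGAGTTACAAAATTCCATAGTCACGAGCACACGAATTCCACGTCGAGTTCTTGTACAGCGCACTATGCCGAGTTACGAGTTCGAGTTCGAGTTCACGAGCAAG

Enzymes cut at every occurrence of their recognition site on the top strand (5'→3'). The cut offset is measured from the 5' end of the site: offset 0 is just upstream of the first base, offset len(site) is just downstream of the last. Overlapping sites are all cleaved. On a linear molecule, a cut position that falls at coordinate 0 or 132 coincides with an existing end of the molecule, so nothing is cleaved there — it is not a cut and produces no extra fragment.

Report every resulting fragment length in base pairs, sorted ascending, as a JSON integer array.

[2,4,5,5,6,6,6,7,7,7,8,8,8,13,15,25]

Per-enzyme occurrences:
  CdoX (ATTCCA, off=5): starts [40, 63] → cuts [45, 68]
  XjeVI (CGAGTT, off=1): starts [1, 7, 29, 72, 97, 104, 110, 116] → cuts [2, 8, 30, 73, 98, 105, 111, 117]
  WciIII (CACGA, off=3): starts [18, 23, 50, 58, 122] → cuts [21, 26, 53, 61, 125]

All cut coordinates (distinct, sorted): [2, 8, 21, 26, 30, 45, 53, 61, 68, 73, 98, 105, 111, 117, 125]

Fragments:
  [0,2): 2 bp
  [2,8): 6 bp
  [8,21): 13 bp
  [21,26): 5 bp
  [26,30): 4 bp
  [30,45): 15 bp
  [45,53): 8 bp
  [53,61): 8 bp
  [61,68): 7 bp
  [68,73): 5 bp
  [73,98): 25 bp
  [98,105): 7 bp
  [105,111): 6 bp
  [111,117): 6 bp
  [117,125): 8 bp
  [125,132): 7 bp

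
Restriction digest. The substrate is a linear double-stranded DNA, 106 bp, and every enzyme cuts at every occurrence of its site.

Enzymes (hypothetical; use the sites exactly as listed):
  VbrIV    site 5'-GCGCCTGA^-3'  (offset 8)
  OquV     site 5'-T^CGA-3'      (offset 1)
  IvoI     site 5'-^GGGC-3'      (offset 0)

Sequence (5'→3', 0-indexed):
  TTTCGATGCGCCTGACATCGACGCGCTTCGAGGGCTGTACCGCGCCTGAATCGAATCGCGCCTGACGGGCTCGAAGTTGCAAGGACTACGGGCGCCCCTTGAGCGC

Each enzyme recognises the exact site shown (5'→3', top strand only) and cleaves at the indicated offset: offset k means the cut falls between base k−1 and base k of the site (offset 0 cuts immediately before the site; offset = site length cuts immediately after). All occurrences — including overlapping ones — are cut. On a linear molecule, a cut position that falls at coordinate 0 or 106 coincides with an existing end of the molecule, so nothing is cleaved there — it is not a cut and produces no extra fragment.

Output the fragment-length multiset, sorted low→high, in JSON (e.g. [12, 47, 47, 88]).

[1,2,3,3,3,5,10,12,14,17,18,18]

Site scan:
  VbrIV (GCGCCTGA, off=8): starts [7, 41, 57] → cuts [15, 49, 65]
  OquV (TCGA, off=1): starts [2, 17, 27, 50, 70] → cuts [3, 18, 28, 51, 71]
  IvoI (GGGC, off=0): starts [31, 66, 89] → cuts [31, 66, 89]

Pooled cuts: [3, 15, 18, 28, 31, 49, 51, 65, 66, 71, 89]

Fragments:
  [0,3): 3 bp
  [3,15): 12 bp
  [15,18): 3 bp
  [18,28): 10 bp
  [28,31): 3 bp
  [31,49): 18 bp
  [49,51): 2 bp
  [51,65): 14 bp
  [65,66): 1 bp
  [66,71): 5 bp
  [71,89): 18 bp
  [89,106): 17 bp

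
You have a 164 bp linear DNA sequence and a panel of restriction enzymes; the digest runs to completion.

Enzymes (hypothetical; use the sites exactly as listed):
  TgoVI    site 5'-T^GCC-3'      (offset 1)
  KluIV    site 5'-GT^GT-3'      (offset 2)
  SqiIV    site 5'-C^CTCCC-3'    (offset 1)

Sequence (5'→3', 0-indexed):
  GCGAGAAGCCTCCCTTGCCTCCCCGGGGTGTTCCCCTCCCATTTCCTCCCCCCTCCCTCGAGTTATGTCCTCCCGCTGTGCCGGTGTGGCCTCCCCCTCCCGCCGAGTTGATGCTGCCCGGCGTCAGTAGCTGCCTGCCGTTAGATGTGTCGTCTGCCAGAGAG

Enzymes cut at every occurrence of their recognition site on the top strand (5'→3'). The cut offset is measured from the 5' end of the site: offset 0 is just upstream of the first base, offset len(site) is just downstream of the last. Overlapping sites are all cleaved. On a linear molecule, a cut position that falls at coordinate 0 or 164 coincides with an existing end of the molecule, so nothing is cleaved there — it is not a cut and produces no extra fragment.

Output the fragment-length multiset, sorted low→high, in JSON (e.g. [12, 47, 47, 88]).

Scan for sites:
  TgoVI (TGCC, off=1): starts [15, 78, 114, 131, 135, 154] → cuts [16, 79, 115, 132, 136, 155]
  KluIV (GTGT, off=2): starts [27, 83, 146] → cuts [29, 85, 148]
  SqiIV (CCTCCC, off=1): starts [8, 17, 34, 44, 51, 68, 89, 95] → cuts [9, 18, 35, 45, 52, 69, 90, 96]

All cut coordinates (distinct, sorted): [9, 16, 18, 29, 35, 45, 52, 69, 79, 85, 90, 96, 115, 132, 136, 148, 155]

Fragments:
  [0,9): 9 bp
  [9,16): 7 bp
  [16,18): 2 bp
  [18,29): 11 bp
  [29,35): 6 bp
  [35,45): 10 bp
  [45,52): 7 bp
  [52,69): 17 bp
  [69,79): 10 bp
  [79,85): 6 bp
  [85,90): 5 bp
  [90,96): 6 bp
  [96,115): 19 bp
  [115,132): 17 bp
  [132,136): 4 bp
  [136,148): 12 bp
  [148,155): 7 bp
  [155,164): 9 bp

[2,4,5,6,6,6,7,7,7,9,9,10,10,11,12,17,17,19]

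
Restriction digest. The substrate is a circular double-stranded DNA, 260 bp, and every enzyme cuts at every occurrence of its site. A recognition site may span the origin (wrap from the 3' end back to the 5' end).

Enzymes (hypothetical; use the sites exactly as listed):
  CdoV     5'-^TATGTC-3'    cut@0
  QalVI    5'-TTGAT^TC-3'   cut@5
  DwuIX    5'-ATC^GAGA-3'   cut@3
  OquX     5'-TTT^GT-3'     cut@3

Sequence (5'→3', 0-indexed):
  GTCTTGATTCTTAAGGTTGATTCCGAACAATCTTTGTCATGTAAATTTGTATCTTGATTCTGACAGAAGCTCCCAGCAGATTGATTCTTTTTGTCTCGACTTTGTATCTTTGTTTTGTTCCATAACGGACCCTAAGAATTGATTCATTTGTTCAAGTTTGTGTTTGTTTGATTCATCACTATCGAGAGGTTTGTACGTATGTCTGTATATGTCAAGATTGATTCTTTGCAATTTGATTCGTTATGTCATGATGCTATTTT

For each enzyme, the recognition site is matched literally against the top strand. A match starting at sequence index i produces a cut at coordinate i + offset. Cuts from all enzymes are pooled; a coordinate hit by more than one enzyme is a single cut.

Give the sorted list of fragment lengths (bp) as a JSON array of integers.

[4,5,5,6,6,7,7,8,8,9,10,10,10,11,11,13,13,14,15,15,19,27,27]

Site scan:
  CdoV TATGTC/0: at [197, 207, 241] ⇒ [197, 207, 241]
  QalVI TTGATTC/5: at [3, 16, 53, 80, 138, 167, 217, 232] ⇒ [8, 21, 58, 85, 143, 172, 222, 237]
  DwuIX ATCGAGA/3: at [180] ⇒ [183]
  OquX TTTGT/3: at [32, 45, 89, 100, 108, 113, 146, 156, 162, 189, 257] ⇒ [0, 35, 48, 92, 103, 111, 116, 149, 159, 165, 192]

All cut coordinates (distinct, sorted): [0, 8, 21, 35, 48, 58, 85, 92, 103, 111, 116, 143, 149, 159, 165, 172, 183, 192, 197, 207, 222, 237, 241]

Fragment lengths:
  0→8: 8 bp
  8→21: 13 bp
  21→35: 14 bp
  35→48: 13 bp
  48→58: 10 bp
  58→85: 27 bp
  85→92: 7 bp
  92→103: 11 bp
  103→111: 8 bp
  111→116: 5 bp
  116→143: 27 bp
  143→149: 6 bp
  149→159: 10 bp
  159→165: 6 bp
  165→172: 7 bp
  172→183: 11 bp
  183→192: 9 bp
  192→197: 5 bp
  197→207: 10 bp
  207→222: 15 bp
  222→237: 15 bp
  237→241: 4 bp
  241→0 (wrap): 260-241+0 = 19 bp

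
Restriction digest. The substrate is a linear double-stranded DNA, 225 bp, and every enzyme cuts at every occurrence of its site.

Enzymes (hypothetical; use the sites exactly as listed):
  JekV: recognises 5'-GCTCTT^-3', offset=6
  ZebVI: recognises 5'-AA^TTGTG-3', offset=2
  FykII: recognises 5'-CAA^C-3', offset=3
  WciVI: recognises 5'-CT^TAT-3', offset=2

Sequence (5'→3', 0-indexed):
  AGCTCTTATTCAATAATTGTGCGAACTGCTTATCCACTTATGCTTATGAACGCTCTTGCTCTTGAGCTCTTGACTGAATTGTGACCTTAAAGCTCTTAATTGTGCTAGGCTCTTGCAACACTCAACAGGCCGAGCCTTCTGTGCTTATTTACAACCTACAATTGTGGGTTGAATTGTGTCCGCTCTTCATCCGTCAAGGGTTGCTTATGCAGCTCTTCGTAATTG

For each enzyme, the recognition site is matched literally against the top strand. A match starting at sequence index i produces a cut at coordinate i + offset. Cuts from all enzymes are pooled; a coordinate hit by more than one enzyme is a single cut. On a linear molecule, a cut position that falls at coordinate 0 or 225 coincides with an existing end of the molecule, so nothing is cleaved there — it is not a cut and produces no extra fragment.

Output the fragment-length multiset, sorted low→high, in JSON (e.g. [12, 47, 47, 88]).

[1,2,4,6,6,6,7,7,7,8,8,8,9,9,12,12,13,14,14,15,18,19,20]

Scan for sites:
  JekV GCTCTT/6: at [1, 51, 57, 65, 91, 108, 181, 211] ⇒ [7, 57, 63, 71, 97, 114, 187, 217]
  ZebVI AATTGTG/2: at [14, 76, 97, 159, 171] ⇒ [16, 78, 99, 161, 173]
  FykII CAAC/3: at [115, 122, 151] ⇒ [118, 125, 154]
  WciVI CTTAT/2: at [4, 28, 36, 42, 143, 203] ⇒ [6, 30, 38, 44, 145, 205]

Pooled cuts: [6, 7, 16, 30, 38, 44, 57, 63, 71, 78, 97, 99, 114, 118, 125, 145, 154, 161, 173, 187, 205, 217]

Fragment lengths:
  [0,6): 6 bp
  [6,7): 1 bp
  [7,16): 9 bp
  [16,30): 14 bp
  [30,38): 8 bp
  [38,44): 6 bp
  [44,57): 13 bp
  [57,63): 6 bp
  [63,71): 8 bp
  [71,78): 7 bp
  [78,97): 19 bp
  [97,99): 2 bp
  [99,114): 15 bp
  [114,118): 4 bp
  [118,125): 7 bp
  [125,145): 20 bp
  [145,154): 9 bp
  [154,161): 7 bp
  [161,173): 12 bp
  [173,187): 14 bp
  [187,205): 18 bp
  [205,217): 12 bp
  [217,225): 8 bp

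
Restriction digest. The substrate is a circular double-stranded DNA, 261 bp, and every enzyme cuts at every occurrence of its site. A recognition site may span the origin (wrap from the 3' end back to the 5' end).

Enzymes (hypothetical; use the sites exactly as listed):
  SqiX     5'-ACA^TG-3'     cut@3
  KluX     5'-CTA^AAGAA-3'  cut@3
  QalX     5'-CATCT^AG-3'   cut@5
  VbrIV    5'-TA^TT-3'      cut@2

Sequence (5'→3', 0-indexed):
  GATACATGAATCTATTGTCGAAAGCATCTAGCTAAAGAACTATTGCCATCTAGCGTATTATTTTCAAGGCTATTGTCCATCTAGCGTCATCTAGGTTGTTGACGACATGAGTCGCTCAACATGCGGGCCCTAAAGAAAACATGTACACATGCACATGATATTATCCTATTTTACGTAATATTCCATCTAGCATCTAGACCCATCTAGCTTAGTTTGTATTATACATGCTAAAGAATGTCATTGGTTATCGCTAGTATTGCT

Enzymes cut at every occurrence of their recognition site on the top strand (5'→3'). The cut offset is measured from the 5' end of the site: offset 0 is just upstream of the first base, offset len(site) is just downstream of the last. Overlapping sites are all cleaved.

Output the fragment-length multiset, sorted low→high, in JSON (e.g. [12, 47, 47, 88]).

[3,5,5,5,6,6,7,7,8,8,8,8,8,9,9,10,10,10,11,11,12,12,13,14,15,15,26]

Scan for sites:
  SqiX ACATG/3: at [3, 104, 118, 138, 146, 152, 222] ⇒ [6, 107, 121, 141, 149, 155, 225]
  KluX CTAAAGAA/3: at [31, 129, 227] ⇒ [34, 132, 230]
  QalX CATCTAG/5: at [24, 46, 77, 87, 183, 190, 200] ⇒ [29, 51, 82, 92, 188, 195, 205]
  VbrIV TATT/2: at [12, 40, 55, 58, 70, 158, 166, 178, 216, 254] ⇒ [14, 42, 57, 60, 72, 160, 168, 180, 218, 256]

Pooled cuts: [6, 14, 29, 34, 42, 51, 57, 60, 72, 82, 92, 107, 121, 132, 141, 149, 155, 160, 168, 180, 188, 195, 205, 218, 225, 230, 256]

Fragment lengths:
  6→14: 8 bp
  14→29: 15 bp
  29→34: 5 bp
  34→42: 8 bp
  42→51: 9 bp
  51→57: 6 bp
  57→60: 3 bp
  60→72: 12 bp
  72→82: 10 bp
  82→92: 10 bp
  92→107: 15 bp
  107→121: 14 bp
  121→132: 11 bp
  132→141: 9 bp
  141→149: 8 bp
  149→155: 6 bp
  155→160: 5 bp
  160→168: 8 bp
  168→180: 12 bp
  180→188: 8 bp
  188→195: 7 bp
  195→205: 10 bp
  205→218: 13 bp
  218→225: 7 bp
  225→230: 5 bp
  230→256: 26 bp
  256→6 (wrap): 261-256+6 = 11 bp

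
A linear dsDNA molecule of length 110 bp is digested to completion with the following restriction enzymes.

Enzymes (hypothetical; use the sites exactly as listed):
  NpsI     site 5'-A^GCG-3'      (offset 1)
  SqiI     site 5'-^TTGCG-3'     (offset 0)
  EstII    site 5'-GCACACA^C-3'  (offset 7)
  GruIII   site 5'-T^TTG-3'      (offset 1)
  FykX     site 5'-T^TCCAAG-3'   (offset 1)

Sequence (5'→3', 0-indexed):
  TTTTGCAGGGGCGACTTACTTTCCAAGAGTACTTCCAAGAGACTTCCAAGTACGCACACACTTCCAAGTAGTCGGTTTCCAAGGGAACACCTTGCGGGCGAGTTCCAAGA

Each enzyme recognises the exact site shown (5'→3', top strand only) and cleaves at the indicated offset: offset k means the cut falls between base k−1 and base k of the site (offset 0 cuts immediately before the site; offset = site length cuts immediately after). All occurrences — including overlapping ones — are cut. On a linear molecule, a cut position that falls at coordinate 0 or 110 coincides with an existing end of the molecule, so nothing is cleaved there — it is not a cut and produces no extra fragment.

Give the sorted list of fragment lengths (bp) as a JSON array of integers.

[2,2,7,11,12,12,14,15,16,19]

Scan for sites:
  NpsI (AGCG, off=1): no sites
  SqiI TTGCG/0: at [91] ⇒ [91]
  EstII GCACACAC/7: at [53] ⇒ [60]
  GruIII TTTG/1: at [1] ⇒ [2]
  FykX TTCCAAG/1: at [20, 32, 43, 61, 76, 102] ⇒ [21, 33, 44, 62, 77, 103]

All cut coordinates (distinct, sorted): [2, 21, 33, 44, 60, 62, 77, 91, 103]

Fragments:
  [0,2): 2 bp
  [2,21): 19 bp
  [21,33): 12 bp
  [33,44): 11 bp
  [44,60): 16 bp
  [60,62): 2 bp
  [62,77): 15 bp
  [77,91): 14 bp
  [91,103): 12 bp
  [103,110): 7 bp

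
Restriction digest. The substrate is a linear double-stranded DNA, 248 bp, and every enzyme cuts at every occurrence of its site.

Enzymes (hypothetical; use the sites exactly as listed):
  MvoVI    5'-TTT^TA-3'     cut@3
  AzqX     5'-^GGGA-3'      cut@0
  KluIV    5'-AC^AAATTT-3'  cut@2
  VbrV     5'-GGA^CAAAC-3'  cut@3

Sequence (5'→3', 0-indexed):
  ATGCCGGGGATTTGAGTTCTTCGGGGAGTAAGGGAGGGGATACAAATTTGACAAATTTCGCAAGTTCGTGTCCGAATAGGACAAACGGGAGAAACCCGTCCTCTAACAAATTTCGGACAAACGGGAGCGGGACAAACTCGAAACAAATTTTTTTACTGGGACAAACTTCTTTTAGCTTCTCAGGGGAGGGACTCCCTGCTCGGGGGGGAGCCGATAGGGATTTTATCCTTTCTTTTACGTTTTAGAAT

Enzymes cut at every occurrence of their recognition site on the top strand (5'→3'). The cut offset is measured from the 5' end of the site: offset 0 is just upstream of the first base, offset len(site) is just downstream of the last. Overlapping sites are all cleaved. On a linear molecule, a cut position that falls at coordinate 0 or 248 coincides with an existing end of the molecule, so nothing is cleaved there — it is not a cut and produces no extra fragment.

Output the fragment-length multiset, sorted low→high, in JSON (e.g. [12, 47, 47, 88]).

[4,4,4,4,5,5,5,6,6,6,7,7,7,8,9,9,10,11,11,11,12,12,17,18,21,29]

Per-enzyme occurrences:
  MvoVI TTTTA/3: at [150, 169, 220, 232, 239] ⇒ [153, 172, 223, 235, 242]
  AzqX GGGA/0: at [6, 23, 31, 36, 86, 122, 128, 157, 183, 187, 205, 216] ⇒ [6, 23, 31, 36, 86, 122, 128, 157, 183, 187, 205, 216]
  KluIV ACAAATTT/2: at [41, 50, 105, 142] ⇒ [43, 52, 107, 144]
  VbrV GGACAAAC/3: at [78, 114, 129, 158] ⇒ [81, 117, 132, 161]

Pooled cuts: [6, 23, 31, 36, 43, 52, 81, 86, 107, 117, 122, 128, 132, 144, 153, 157, 161, 172, 183, 187, 205, 216, 223, 235, 242]

Fragment lengths:
  [0,6): 6 bp
  [6,23): 17 bp
  [23,31): 8 bp
  [31,36): 5 bp
  [36,43): 7 bp
  [43,52): 9 bp
  [52,81): 29 bp
  [81,86): 5 bp
  [86,107): 21 bp
  [107,117): 10 bp
  [117,122): 5 bp
  [122,128): 6 bp
  [128,132): 4 bp
  [132,144): 12 bp
  [144,153): 9 bp
  [153,157): 4 bp
  [157,161): 4 bp
  [161,172): 11 bp
  [172,183): 11 bp
  [183,187): 4 bp
  [187,205): 18 bp
  [205,216): 11 bp
  [216,223): 7 bp
  [223,235): 12 bp
  [235,242): 7 bp
  [242,248): 6 bp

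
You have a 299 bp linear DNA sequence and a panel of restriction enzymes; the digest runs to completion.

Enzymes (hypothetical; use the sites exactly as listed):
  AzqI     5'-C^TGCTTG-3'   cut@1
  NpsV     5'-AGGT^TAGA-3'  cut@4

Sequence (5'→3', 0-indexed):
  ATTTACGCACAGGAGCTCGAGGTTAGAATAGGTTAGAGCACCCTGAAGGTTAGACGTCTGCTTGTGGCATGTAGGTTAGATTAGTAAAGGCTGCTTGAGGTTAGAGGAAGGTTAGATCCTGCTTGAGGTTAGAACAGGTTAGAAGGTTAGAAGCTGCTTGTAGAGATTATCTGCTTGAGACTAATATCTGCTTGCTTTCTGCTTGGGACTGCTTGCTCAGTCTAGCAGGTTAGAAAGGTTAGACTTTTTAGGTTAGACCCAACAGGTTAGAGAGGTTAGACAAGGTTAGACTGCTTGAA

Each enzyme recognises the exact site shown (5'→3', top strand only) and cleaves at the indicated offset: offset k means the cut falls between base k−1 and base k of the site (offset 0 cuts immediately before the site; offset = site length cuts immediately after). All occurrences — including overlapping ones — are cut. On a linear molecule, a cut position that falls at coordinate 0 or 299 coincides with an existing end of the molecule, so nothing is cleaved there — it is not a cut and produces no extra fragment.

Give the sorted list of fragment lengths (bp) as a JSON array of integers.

Scan for sites:
  AzqI CTGCTTG/1: at [57, 90, 118, 153, 170, 187, 198, 208, 290] ⇒ [58, 91, 119, 154, 171, 188, 199, 209, 291]
  NpsV AGGTTAGA/4: at [19, 29, 46, 72, 97, 108, 125, 135, 143, 226, 235, 249, 263, 272, 282] ⇒ [23, 33, 50, 76, 101, 112, 129, 139, 147, 230, 239, 253, 267, 276, 286]

All cut coordinates (distinct, sorted): [23, 33, 50, 58, 76, 91, 101, 112, 119, 129, 139, 147, 154, 171, 188, 199, 209, 230, 239, 253, 267, 276, 286, 291]

Fragments:
  [0,23): 23 bp
  [23,33): 10 bp
  [33,50): 17 bp
  [50,58): 8 bp
  [58,76): 18 bp
  [76,91): 15 bp
  [91,101): 10 bp
  [101,112): 11 bp
  [112,119): 7 bp
  [119,129): 10 bp
  [129,139): 10 bp
  [139,147): 8 bp
  [147,154): 7 bp
  [154,171): 17 bp
  [171,188): 17 bp
  [188,199): 11 bp
  [199,209): 10 bp
  [209,230): 21 bp
  [230,239): 9 bp
  [239,253): 14 bp
  [253,267): 14 bp
  [267,276): 9 bp
  [276,286): 10 bp
  [286,291): 5 bp
  [291,299): 8 bp

[5,7,7,8,8,8,9,9,10,10,10,10,10,10,11,11,14,14,15,17,17,17,18,21,23]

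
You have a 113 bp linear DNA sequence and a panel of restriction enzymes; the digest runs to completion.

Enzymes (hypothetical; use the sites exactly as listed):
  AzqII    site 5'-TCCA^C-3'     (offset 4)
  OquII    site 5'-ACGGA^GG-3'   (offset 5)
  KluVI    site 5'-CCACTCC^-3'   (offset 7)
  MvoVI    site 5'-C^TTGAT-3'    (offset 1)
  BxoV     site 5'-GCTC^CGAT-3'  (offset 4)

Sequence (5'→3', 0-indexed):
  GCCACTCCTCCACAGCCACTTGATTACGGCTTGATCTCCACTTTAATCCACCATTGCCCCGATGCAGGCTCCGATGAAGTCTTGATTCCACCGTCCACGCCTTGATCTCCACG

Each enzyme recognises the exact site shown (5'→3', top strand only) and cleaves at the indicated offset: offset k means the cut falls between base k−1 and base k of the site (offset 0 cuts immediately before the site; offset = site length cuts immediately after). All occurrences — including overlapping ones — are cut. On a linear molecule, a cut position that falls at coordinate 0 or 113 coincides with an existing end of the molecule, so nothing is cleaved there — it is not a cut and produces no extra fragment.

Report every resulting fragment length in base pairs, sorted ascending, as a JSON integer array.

Per-enzyme occurrences:
  AzqII TCCAC/4: at [8, 36, 46, 86, 93, 107] ⇒ [12, 40, 50, 90, 97, 111]
  OquII (ACGGAGG, off=5): no sites
  KluVI CCACTCC/7: at [1] ⇒ [8]
  MvoVI CTTGAT/1: at [18, 29, 80, 100] ⇒ [19, 30, 81, 101]
  BxoV GCTCCGAT/4: at [67] ⇒ [71]

Pooled cuts: [8, 12, 19, 30, 40, 50, 71, 81, 90, 97, 101, 111]

Fragments:
  [0,8): 8 bp
  [8,12): 4 bp
  [12,19): 7 bp
  [19,30): 11 bp
  [30,40): 10 bp
  [40,50): 10 bp
  [50,71): 21 bp
  [71,81): 10 bp
  [81,90): 9 bp
  [90,97): 7 bp
  [97,101): 4 bp
  [101,111): 10 bp
  [111,113): 2 bp

[2,4,4,7,7,8,9,10,10,10,10,11,21]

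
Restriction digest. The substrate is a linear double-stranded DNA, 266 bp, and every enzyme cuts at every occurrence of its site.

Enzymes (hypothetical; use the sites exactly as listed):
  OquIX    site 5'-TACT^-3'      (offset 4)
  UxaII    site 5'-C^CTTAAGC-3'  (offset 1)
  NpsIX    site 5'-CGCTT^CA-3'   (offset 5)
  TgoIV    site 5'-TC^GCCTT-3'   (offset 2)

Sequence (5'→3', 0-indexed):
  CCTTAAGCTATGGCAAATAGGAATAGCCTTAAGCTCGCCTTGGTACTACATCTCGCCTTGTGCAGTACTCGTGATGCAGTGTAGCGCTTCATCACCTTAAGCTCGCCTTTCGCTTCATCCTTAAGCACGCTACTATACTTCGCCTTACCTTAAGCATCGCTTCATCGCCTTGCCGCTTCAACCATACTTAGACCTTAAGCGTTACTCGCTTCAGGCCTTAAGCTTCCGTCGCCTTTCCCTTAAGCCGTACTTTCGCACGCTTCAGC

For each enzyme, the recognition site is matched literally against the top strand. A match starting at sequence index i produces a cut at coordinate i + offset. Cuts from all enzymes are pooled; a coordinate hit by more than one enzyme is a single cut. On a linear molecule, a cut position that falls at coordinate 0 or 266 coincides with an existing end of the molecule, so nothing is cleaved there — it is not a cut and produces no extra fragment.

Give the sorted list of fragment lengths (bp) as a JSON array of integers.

Scan for sites:
  OquIX TACT/4: at [43, 65, 130, 135, 184, 202, 247] ⇒ [47, 69, 134, 139, 188, 206, 251]
  UxaII CCTTAAGC/1: at [0, 26, 94, 118, 147, 192, 215, 237] ⇒ [1, 27, 95, 119, 148, 193, 216, 238]
  NpsIX CGCTTCA/5: at [84, 110, 157, 173, 206, 257] ⇒ [89, 115, 162, 178, 211, 262]
  TgoIV TCGCCTT/2: at [34, 52, 102, 139, 164, 228] ⇒ [36, 54, 104, 141, 166, 230]

Pooled cuts: [1, 27, 36, 47, 54, 69, 89, 95, 104, 115, 119, 134, 139, 141, 148, 162, 166, 178, 188, 193, 206, 211, 216, 230, 238, 251, 262]

Fragments:
  [0,1): 1 bp
  [1,27): 26 bp
  [27,36): 9 bp
  [36,47): 11 bp
  [47,54): 7 bp
  [54,69): 15 bp
  [69,89): 20 bp
  [89,95): 6 bp
  [95,104): 9 bp
  [104,115): 11 bp
  [115,119): 4 bp
  [119,134): 15 bp
  [134,139): 5 bp
  [139,141): 2 bp
  [141,148): 7 bp
  [148,162): 14 bp
  [162,166): 4 bp
  [166,178): 12 bp
  [178,188): 10 bp
  [188,193): 5 bp
  [193,206): 13 bp
  [206,211): 5 bp
  [211,216): 5 bp
  [216,230): 14 bp
  [230,238): 8 bp
  [238,251): 13 bp
  [251,262): 11 bp
  [262,266): 4 bp

[1,2,4,4,4,5,5,5,5,6,7,7,8,9,9,10,11,11,11,12,13,13,14,14,15,15,20,26]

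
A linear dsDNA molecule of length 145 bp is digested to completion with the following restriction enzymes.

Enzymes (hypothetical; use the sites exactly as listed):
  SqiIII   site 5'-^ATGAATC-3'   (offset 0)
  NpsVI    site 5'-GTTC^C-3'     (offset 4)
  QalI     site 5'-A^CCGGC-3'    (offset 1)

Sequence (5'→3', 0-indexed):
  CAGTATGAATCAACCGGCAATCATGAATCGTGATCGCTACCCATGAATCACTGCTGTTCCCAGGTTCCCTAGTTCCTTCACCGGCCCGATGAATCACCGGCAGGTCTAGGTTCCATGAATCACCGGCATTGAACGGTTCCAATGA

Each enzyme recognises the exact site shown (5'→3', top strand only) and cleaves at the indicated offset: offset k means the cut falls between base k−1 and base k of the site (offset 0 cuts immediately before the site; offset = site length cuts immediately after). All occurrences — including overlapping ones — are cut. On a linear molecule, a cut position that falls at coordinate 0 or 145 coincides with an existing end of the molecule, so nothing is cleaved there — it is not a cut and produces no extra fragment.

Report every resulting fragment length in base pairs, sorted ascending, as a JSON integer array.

[1,4,5,6,8,8,8,8,8,9,9,17,17,17,20]

Per-enzyme occurrences:
  SqiIII ATGAATC/0: at [4, 22, 42, 88, 114] ⇒ [4, 22, 42, 88, 114]
  NpsVI GTTCC/4: at [55, 63, 71, 109, 135] ⇒ [59, 67, 75, 113, 139]
  QalI ACCGGC/1: at [12, 79, 95, 121] ⇒ [13, 80, 96, 122]

All cut coordinates (distinct, sorted): [4, 13, 22, 42, 59, 67, 75, 80, 88, 96, 113, 114, 122, 139]

Fragments:
  [0,4): 4 bp
  [4,13): 9 bp
  [13,22): 9 bp
  [22,42): 20 bp
  [42,59): 17 bp
  [59,67): 8 bp
  [67,75): 8 bp
  [75,80): 5 bp
  [80,88): 8 bp
  [88,96): 8 bp
  [96,113): 17 bp
  [113,114): 1 bp
  [114,122): 8 bp
  [122,139): 17 bp
  [139,145): 6 bp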